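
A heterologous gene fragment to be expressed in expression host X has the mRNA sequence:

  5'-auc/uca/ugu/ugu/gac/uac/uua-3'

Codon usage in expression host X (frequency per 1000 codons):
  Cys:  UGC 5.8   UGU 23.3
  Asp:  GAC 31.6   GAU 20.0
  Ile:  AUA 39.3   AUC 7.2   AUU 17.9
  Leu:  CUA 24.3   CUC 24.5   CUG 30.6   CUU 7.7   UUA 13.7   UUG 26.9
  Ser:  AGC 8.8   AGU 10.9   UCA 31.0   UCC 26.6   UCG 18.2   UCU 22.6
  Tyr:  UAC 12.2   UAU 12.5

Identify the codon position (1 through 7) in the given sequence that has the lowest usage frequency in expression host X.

1

Codon 1 AUC (Ile): 7.2 per 1000.
Codon 2 UCA (Ser): 31.0 per 1000.
Codon 3 UGU (Cys): 23.3 per 1000.
Codon 4 UGU (Cys): 23.3 per 1000.
Codon 5 GAC (Asp): 31.6 per 1000.
Codon 6 UAC (Tyr): 12.2 per 1000.
Codon 7 UUA (Leu): 13.7 per 1000.
Lowest frequency is 7.2 at codon 1.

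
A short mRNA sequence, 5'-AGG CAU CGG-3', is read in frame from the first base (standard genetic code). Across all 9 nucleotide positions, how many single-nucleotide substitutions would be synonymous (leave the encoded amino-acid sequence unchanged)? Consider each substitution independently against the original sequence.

Codon 1 (AGG, Arg): 2 synonymous substitutions.
Codon 2 (CAU, His): 1 synonymous substitution.
Codon 3 (CGG, Arg): 4 synonymous substitutions.
Total: 2 + 1 + 4 = 7.

7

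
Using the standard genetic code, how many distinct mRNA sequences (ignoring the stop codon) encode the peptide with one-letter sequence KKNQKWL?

Lys: 2 codons.
Lys: 2 codons.
Asn: 2 codons.
Gln: 2 codons.
Lys: 2 codons.
Trp: 1 codon.
Leu: 6 codons.
2 × 2 × 2 × 2 × 2 × 1 × 6 = 192.

192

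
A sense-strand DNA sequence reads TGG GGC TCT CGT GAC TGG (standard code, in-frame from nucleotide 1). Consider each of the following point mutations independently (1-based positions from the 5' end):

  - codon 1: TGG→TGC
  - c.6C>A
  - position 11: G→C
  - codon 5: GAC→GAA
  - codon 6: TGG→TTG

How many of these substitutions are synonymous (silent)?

Codon 1: TGG (Trp) → TGC (Cys) — missense.
Codon 2: GGC (Gly) → GGA (Gly) — synonymous.
Codon 4: CGT (Arg) → CCT (Pro) — missense.
Codon 5: GAC (Asp) → GAA (Glu) — missense.
Codon 6: TGG (Trp) → TTG (Leu) — missense.
Synonymous: 1 of 5.

1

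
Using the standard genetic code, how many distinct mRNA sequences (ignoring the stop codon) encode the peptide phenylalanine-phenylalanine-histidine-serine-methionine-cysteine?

Phe: 2 codons.
Phe: 2 codons.
His: 2 codons.
Ser: 6 codons.
Met: 1 codon.
Cys: 2 codons.
2 × 2 × 2 × 6 × 1 × 2 = 96.

96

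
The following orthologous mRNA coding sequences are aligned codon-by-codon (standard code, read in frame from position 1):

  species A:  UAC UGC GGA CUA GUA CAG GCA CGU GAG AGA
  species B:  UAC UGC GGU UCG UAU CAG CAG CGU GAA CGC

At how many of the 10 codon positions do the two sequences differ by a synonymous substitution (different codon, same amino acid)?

Codon 1: UAC Tyr / UAC Tyr — identical.
Codon 2: UGC Cys / UGC Cys — identical.
Codon 3: GGA Gly / GGU Gly — synonymous.
Codon 4: CUA Leu / UCG Ser — nonsynonymous.
Codon 5: GUA Val / UAU Tyr — nonsynonymous.
Codon 6: CAG Gln / CAG Gln — identical.
Codon 7: GCA Ala / CAG Gln — nonsynonymous.
Codon 8: CGU Arg / CGU Arg — identical.
Codon 9: GAG Glu / GAA Glu — synonymous.
Codon 10: AGA Arg / CGC Arg — synonymous.
Synonymous differences: 3.

3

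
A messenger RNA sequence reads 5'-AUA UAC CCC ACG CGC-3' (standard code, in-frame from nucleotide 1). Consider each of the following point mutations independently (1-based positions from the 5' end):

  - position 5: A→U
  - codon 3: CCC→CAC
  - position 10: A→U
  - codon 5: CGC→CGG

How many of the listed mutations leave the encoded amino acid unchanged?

1

Codon 2: UAC (Tyr) → UUC (Phe) — missense.
Codon 3: CCC (Pro) → CAC (His) — missense.
Codon 4: ACG (Thr) → UCG (Ser) — missense.
Codon 5: CGC (Arg) → CGG (Arg) — synonymous.
Synonymous: 1 of 4.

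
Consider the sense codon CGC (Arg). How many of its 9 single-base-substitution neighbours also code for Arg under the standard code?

Position 1: none → 0 synonymous.
Position 2: none → 0 synonymous.
Position 3: CGU, CGA, CGG → 3 synonymous.
Total: 0 + 0 + 3 = 3.

3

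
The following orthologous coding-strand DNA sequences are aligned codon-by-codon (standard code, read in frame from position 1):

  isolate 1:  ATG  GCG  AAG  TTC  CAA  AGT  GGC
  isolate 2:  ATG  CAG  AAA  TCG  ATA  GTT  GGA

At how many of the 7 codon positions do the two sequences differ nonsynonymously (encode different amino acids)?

Codon 1: ATG Met / ATG Met — identical.
Codon 2: GCG Ala / CAG Gln — nonsynonymous.
Codon 3: AAG Lys / AAA Lys — synonymous.
Codon 4: TTC Phe / TCG Ser — nonsynonymous.
Codon 5: CAA Gln / ATA Ile — nonsynonymous.
Codon 6: AGT Ser / GTT Val — nonsynonymous.
Codon 7: GGC Gly / GGA Gly — synonymous.
Nonsynonymous differences: 4.

4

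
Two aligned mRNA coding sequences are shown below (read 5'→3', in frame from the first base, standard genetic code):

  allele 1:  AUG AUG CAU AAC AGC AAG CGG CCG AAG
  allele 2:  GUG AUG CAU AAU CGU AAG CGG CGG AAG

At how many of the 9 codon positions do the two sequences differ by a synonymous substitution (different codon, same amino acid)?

1

Codon 1: AUG Met / GUG Val — nonsynonymous.
Codon 2: AUG Met / AUG Met — identical.
Codon 3: CAU His / CAU His — identical.
Codon 4: AAC Asn / AAU Asn — synonymous.
Codon 5: AGC Ser / CGU Arg — nonsynonymous.
Codon 6: AAG Lys / AAG Lys — identical.
Codon 7: CGG Arg / CGG Arg — identical.
Codon 8: CCG Pro / CGG Arg — nonsynonymous.
Codon 9: AAG Lys / AAG Lys — identical.
Synonymous differences: 1.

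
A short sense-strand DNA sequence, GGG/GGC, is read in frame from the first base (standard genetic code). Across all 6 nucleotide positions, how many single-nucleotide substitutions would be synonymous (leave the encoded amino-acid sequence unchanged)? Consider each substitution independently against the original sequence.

6

Codon 1 (GGG, Gly): 3 synonymous substitutions.
Codon 2 (GGC, Gly): 3 synonymous substitutions.
Total: 3 + 3 = 6.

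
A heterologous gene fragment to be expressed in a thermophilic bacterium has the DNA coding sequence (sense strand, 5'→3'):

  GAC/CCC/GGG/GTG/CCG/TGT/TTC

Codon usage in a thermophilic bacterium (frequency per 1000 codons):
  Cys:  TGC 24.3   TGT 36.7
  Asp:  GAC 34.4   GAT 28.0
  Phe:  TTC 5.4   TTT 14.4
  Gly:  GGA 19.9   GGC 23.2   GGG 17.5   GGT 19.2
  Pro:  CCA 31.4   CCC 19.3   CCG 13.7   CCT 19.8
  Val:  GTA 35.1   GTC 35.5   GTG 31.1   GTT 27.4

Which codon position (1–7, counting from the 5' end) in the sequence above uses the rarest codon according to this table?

7

Codon 1 GAC (Asp): 34.4 per 1000.
Codon 2 CCC (Pro): 19.3 per 1000.
Codon 3 GGG (Gly): 17.5 per 1000.
Codon 4 GTG (Val): 31.1 per 1000.
Codon 5 CCG (Pro): 13.7 per 1000.
Codon 6 TGT (Cys): 36.7 per 1000.
Codon 7 TTC (Phe): 5.4 per 1000.
Lowest frequency is 5.4 at codon 7.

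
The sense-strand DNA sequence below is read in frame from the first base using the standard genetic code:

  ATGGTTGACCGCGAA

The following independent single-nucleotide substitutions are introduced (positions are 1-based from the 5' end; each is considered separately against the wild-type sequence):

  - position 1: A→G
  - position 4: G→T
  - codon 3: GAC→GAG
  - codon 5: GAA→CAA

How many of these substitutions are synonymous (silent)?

Codon 1: ATG (Met) → GTG (Val) — missense.
Codon 2: GTT (Val) → TTT (Phe) — missense.
Codon 3: GAC (Asp) → GAG (Glu) — missense.
Codon 5: GAA (Glu) → CAA (Gln) — missense.
Synonymous: 0 of 4.

0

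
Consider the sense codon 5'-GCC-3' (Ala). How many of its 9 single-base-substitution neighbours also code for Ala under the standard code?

3

Position 1: none → 0 synonymous.
Position 2: none → 0 synonymous.
Position 3: GCU, GCA, GCG → 3 synonymous.
Total: 0 + 0 + 3 = 3.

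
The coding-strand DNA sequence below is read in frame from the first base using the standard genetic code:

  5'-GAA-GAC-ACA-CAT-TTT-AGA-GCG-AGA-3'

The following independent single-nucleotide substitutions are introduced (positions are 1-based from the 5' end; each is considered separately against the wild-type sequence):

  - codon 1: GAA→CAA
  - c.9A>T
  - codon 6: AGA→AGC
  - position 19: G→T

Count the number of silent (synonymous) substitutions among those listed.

1

Codon 1: GAA (Glu) → CAA (Gln) — missense.
Codon 3: ACA (Thr) → ACT (Thr) — synonymous.
Codon 6: AGA (Arg) → AGC (Ser) — missense.
Codon 7: GCG (Ala) → TCG (Ser) — missense.
Synonymous: 1 of 4.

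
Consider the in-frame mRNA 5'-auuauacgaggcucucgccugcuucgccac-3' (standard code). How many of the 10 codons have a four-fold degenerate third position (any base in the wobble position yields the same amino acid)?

Codon 1 AUU (Ile): third position 3-fold.
Codon 2 AUA (Ile): third position 3-fold.
Codon 3 CGA (Arg): third position 4-fold.
Codon 4 GGC (Gly): third position 4-fold.
Codon 5 UCU (Ser): third position 4-fold.
Codon 6 CGC (Arg): third position 4-fold.
Codon 7 CUG (Leu): third position 4-fold.
Codon 8 CUU (Leu): third position 4-fold.
Codon 9 CGC (Arg): third position 4-fold.
Codon 10 CAC (His): third position 2-fold.
Four-fold degenerate third positions: 7.

7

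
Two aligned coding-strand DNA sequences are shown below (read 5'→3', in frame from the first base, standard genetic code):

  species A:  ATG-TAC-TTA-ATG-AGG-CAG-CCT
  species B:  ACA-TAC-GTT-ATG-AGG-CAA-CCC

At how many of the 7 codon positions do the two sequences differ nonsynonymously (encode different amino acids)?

2

Codon 1: ATG Met / ACA Thr — nonsynonymous.
Codon 2: TAC Tyr / TAC Tyr — identical.
Codon 3: TTA Leu / GTT Val — nonsynonymous.
Codon 4: ATG Met / ATG Met — identical.
Codon 5: AGG Arg / AGG Arg — identical.
Codon 6: CAG Gln / CAA Gln — synonymous.
Codon 7: CCT Pro / CCC Pro — synonymous.
Nonsynonymous differences: 2.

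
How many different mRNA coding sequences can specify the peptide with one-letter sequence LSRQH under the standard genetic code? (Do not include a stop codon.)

Leu: 6 codons.
Ser: 6 codons.
Arg: 6 codons.
Gln: 2 codons.
His: 2 codons.
6 × 6 × 6 × 2 × 2 = 864.

864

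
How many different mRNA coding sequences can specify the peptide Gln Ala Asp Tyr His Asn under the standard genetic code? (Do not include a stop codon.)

128

Gln: 2 codons.
Ala: 4 codons.
Asp: 2 codons.
Tyr: 2 codons.
His: 2 codons.
Asn: 2 codons.
2 × 4 × 2 × 2 × 2 × 2 = 128.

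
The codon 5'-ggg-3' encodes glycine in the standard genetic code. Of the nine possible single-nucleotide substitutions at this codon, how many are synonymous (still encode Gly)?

3

Position 1: none → 0 synonymous.
Position 2: none → 0 synonymous.
Position 3: GGU, GGC, GGA → 3 synonymous.
Total: 0 + 0 + 3 = 3.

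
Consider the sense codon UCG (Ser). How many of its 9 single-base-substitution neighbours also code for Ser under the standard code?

3

Position 1: none → 0 synonymous.
Position 2: none → 0 synonymous.
Position 3: UCU, UCC, UCA → 3 synonymous.
Total: 0 + 0 + 3 = 3.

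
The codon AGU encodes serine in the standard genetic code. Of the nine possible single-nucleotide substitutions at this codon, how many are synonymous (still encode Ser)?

Position 1: none → 0 synonymous.
Position 2: none → 0 synonymous.
Position 3: AGC → 1 synonymous.
Total: 0 + 0 + 1 = 1.

1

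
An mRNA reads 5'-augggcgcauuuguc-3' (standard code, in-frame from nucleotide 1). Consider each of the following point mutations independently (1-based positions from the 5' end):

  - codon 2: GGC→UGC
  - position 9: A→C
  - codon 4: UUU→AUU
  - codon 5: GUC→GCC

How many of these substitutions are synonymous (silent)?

1

Codon 2: GGC (Gly) → UGC (Cys) — missense.
Codon 3: GCA (Ala) → GCC (Ala) — synonymous.
Codon 4: UUU (Phe) → AUU (Ile) — missense.
Codon 5: GUC (Val) → GCC (Ala) — missense.
Synonymous: 1 of 4.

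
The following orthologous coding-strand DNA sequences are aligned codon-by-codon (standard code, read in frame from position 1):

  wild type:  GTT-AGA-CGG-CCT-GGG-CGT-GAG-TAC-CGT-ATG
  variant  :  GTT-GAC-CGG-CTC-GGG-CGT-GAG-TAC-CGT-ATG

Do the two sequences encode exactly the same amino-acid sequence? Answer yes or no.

Codon 1: GTT Val / GTT Val — identical.
Codon 2: AGA Arg / GAC Asp — nonsynonymous.
Codon 3: CGG Arg / CGG Arg — identical.
Codon 4: CCT Pro / CTC Leu — nonsynonymous.
Codon 5: GGG Gly / GGG Gly — identical.
Codon 6: CGT Arg / CGT Arg — identical.
Codon 7: GAG Glu / GAG Glu — identical.
Codon 8: TAC Tyr / TAC Tyr — identical.
Codon 9: CGT Arg / CGT Arg — identical.
Codon 10: ATG Met / ATG Met — identical.
Nonsynonymous differences: 2 → different protein.

no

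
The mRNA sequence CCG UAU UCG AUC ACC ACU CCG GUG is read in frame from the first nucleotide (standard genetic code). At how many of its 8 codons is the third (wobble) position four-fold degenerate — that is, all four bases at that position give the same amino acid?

Codon 1 CCG (Pro): third position 4-fold.
Codon 2 UAU (Tyr): third position 2-fold.
Codon 3 UCG (Ser): third position 4-fold.
Codon 4 AUC (Ile): third position 3-fold.
Codon 5 ACC (Thr): third position 4-fold.
Codon 6 ACU (Thr): third position 4-fold.
Codon 7 CCG (Pro): third position 4-fold.
Codon 8 GUG (Val): third position 4-fold.
Four-fold degenerate third positions: 6.

6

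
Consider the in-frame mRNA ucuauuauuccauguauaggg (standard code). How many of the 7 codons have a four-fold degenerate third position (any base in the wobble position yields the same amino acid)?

Codon 1 UCU (Ser): third position 4-fold.
Codon 2 AUU (Ile): third position 3-fold.
Codon 3 AUU (Ile): third position 3-fold.
Codon 4 CCA (Pro): third position 4-fold.
Codon 5 UGU (Cys): third position 2-fold.
Codon 6 AUA (Ile): third position 3-fold.
Codon 7 GGG (Gly): third position 4-fold.
Four-fold degenerate third positions: 3.

3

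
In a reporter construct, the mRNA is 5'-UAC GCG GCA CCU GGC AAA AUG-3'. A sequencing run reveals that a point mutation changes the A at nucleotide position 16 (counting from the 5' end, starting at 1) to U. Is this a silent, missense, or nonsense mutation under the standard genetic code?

nonsense

Position 16 falls in codon 6: AAA → Lys.
After the substitution the codon is UAA → Stop.
The new codon is a stop codon, so this is a nonsense mutation.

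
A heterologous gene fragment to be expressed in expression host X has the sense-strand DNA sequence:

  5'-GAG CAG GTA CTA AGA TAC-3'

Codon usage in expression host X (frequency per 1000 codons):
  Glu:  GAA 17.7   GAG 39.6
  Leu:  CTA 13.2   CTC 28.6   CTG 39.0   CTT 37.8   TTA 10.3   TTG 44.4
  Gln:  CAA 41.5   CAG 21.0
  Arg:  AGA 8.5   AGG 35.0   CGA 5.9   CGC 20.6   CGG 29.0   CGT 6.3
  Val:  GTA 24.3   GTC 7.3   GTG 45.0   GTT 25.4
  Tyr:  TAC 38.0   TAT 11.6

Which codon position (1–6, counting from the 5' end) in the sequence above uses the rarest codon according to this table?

5

Codon 1 GAG (Glu): 39.6 per 1000.
Codon 2 CAG (Gln): 21.0 per 1000.
Codon 3 GTA (Val): 24.3 per 1000.
Codon 4 CTA (Leu): 13.2 per 1000.
Codon 5 AGA (Arg): 8.5 per 1000.
Codon 6 TAC (Tyr): 38.0 per 1000.
Lowest frequency is 8.5 at codon 5.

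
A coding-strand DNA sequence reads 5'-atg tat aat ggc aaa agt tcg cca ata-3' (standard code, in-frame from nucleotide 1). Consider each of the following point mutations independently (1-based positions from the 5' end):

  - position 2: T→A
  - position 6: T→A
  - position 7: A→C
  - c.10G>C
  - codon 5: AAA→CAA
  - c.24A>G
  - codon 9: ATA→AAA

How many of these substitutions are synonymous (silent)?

Codon 1: ATG (Met) → AAG (Lys) — missense.
Codon 2: TAT (Tyr) → TAA (Stop) — nonsense.
Codon 3: AAT (Asn) → CAT (His) — missense.
Codon 4: GGC (Gly) → CGC (Arg) — missense.
Codon 5: AAA (Lys) → CAA (Gln) — missense.
Codon 8: CCA (Pro) → CCG (Pro) — synonymous.
Codon 9: ATA (Ile) → AAA (Lys) — missense.
Synonymous: 1 of 7.

1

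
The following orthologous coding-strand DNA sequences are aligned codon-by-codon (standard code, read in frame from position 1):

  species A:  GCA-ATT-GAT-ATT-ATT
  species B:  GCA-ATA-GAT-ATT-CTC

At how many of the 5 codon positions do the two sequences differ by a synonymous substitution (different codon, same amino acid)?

1

Codon 1: GCA Ala / GCA Ala — identical.
Codon 2: ATT Ile / ATA Ile — synonymous.
Codon 3: GAT Asp / GAT Asp — identical.
Codon 4: ATT Ile / ATT Ile — identical.
Codon 5: ATT Ile / CTC Leu — nonsynonymous.
Synonymous differences: 1.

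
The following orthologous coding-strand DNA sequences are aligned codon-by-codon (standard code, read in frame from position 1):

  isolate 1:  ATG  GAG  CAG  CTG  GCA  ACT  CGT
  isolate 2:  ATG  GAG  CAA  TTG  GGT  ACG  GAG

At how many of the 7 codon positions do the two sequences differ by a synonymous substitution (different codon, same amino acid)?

3

Codon 1: ATG Met / ATG Met — identical.
Codon 2: GAG Glu / GAG Glu — identical.
Codon 3: CAG Gln / CAA Gln — synonymous.
Codon 4: CTG Leu / TTG Leu — synonymous.
Codon 5: GCA Ala / GGT Gly — nonsynonymous.
Codon 6: ACT Thr / ACG Thr — synonymous.
Codon 7: CGT Arg / GAG Glu — nonsynonymous.
Synonymous differences: 3.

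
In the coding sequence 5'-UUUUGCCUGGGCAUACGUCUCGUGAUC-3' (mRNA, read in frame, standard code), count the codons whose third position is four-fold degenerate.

Codon 1 UUU (Phe): third position 2-fold.
Codon 2 UGC (Cys): third position 2-fold.
Codon 3 CUG (Leu): third position 4-fold.
Codon 4 GGC (Gly): third position 4-fold.
Codon 5 AUA (Ile): third position 3-fold.
Codon 6 CGU (Arg): third position 4-fold.
Codon 7 CUC (Leu): third position 4-fold.
Codon 8 GUG (Val): third position 4-fold.
Codon 9 AUC (Ile): third position 3-fold.
Four-fold degenerate third positions: 5.

5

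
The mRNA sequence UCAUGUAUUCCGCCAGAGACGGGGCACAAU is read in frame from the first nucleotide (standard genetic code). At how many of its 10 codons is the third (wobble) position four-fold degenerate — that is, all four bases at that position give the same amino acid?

5

Codon 1 UCA (Ser): third position 4-fold.
Codon 2 UGU (Cys): third position 2-fold.
Codon 3 AUU (Ile): third position 3-fold.
Codon 4 CCG (Pro): third position 4-fold.
Codon 5 CCA (Pro): third position 4-fold.
Codon 6 GAG (Glu): third position 2-fold.
Codon 7 ACG (Thr): third position 4-fold.
Codon 8 GGG (Gly): third position 4-fold.
Codon 9 CAC (His): third position 2-fold.
Codon 10 AAU (Asn): third position 2-fold.
Four-fold degenerate third positions: 5.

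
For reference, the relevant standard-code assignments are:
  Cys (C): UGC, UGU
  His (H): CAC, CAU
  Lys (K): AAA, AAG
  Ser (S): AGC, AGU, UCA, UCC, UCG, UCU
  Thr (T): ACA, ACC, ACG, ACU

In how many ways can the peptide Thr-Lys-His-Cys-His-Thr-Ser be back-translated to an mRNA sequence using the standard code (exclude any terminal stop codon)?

Thr: 4 codons.
Lys: 2 codons.
His: 2 codons.
Cys: 2 codons.
His: 2 codons.
Thr: 4 codons.
Ser: 6 codons.
4 × 2 × 2 × 2 × 2 × 4 × 6 = 1536.

1536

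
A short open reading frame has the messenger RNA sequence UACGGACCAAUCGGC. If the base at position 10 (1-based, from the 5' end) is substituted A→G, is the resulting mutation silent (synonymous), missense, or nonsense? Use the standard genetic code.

missense

Position 10 falls in codon 4: AUC → Ile.
After the substitution the codon is GUC → Val.
Ile ≠ Val, so this is a missense mutation.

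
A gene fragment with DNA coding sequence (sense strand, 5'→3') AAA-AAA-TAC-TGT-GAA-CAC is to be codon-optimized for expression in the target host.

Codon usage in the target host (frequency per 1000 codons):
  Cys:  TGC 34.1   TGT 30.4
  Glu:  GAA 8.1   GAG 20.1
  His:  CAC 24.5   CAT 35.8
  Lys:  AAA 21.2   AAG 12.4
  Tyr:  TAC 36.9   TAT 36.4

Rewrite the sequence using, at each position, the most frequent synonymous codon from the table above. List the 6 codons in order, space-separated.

AAA AAA TAC TGC GAG CAT

Codon 1 (Lys): best is AAA at 21.2.
Codon 2 (Lys): best is AAA at 21.2.
Codon 3 (Tyr): best is TAC at 36.9.
Codon 4 (Cys): best is TGC at 34.1.
Codon 5 (Glu): best is GAG at 20.1.
Codon 6 (His): best is CAT at 35.8.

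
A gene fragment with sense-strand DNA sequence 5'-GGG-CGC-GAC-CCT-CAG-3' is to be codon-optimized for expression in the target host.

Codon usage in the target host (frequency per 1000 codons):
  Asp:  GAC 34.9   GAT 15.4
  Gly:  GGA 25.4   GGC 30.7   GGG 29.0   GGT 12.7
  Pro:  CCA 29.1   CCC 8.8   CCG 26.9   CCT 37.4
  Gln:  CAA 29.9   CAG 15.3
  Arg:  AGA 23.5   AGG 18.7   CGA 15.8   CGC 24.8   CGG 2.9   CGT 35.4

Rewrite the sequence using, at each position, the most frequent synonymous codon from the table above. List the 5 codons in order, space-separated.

Codon 1 (Gly): best is GGC at 30.7.
Codon 2 (Arg): best is CGT at 35.4.
Codon 3 (Asp): best is GAC at 34.9.
Codon 4 (Pro): best is CCT at 37.4.
Codon 5 (Gln): best is CAA at 29.9.

GGC CGT GAC CCT CAA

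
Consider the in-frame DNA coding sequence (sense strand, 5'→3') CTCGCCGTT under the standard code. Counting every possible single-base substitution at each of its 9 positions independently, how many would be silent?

Codon 1 (CTC, Leu): 3 synonymous substitutions.
Codon 2 (GCC, Ala): 3 synonymous substitutions.
Codon 3 (GTT, Val): 3 synonymous substitutions.
Total: 3 + 3 + 3 = 9.

9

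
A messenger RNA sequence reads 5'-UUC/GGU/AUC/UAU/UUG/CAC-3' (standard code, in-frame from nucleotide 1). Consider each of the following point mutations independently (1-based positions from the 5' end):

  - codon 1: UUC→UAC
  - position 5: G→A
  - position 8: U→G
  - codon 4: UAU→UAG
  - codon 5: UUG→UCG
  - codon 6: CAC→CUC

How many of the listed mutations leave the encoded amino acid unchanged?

Codon 1: UUC (Phe) → UAC (Tyr) — missense.
Codon 2: GGU (Gly) → GAU (Asp) — missense.
Codon 3: AUC (Ile) → AGC (Ser) — missense.
Codon 4: UAU (Tyr) → UAG (Stop) — nonsense.
Codon 5: UUG (Leu) → UCG (Ser) — missense.
Codon 6: CAC (His) → CUC (Leu) — missense.
Synonymous: 0 of 6.

0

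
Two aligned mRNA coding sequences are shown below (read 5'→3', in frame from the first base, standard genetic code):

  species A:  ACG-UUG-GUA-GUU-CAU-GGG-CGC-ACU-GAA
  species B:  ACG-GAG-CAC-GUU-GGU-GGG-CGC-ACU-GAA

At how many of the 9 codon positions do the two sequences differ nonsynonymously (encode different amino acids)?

3

Codon 1: ACG Thr / ACG Thr — identical.
Codon 2: UUG Leu / GAG Glu — nonsynonymous.
Codon 3: GUA Val / CAC His — nonsynonymous.
Codon 4: GUU Val / GUU Val — identical.
Codon 5: CAU His / GGU Gly — nonsynonymous.
Codon 6: GGG Gly / GGG Gly — identical.
Codon 7: CGC Arg / CGC Arg — identical.
Codon 8: ACU Thr / ACU Thr — identical.
Codon 9: GAA Glu / GAA Glu — identical.
Nonsynonymous differences: 3.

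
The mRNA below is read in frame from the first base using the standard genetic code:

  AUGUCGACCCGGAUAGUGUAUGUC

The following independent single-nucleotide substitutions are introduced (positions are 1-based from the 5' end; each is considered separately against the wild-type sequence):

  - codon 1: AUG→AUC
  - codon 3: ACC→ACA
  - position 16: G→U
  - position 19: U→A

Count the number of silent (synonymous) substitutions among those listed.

Codon 1: AUG (Met) → AUC (Ile) — missense.
Codon 3: ACC (Thr) → ACA (Thr) — synonymous.
Codon 6: GUG (Val) → UUG (Leu) — missense.
Codon 7: UAU (Tyr) → AAU (Asn) — missense.
Synonymous: 1 of 4.

1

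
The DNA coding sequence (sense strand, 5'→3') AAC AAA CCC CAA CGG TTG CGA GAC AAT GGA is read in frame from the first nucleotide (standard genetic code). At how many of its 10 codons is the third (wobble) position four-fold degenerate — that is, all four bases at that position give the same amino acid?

4

Codon 1 AAC (Asn): third position 2-fold.
Codon 2 AAA (Lys): third position 2-fold.
Codon 3 CCC (Pro): third position 4-fold.
Codon 4 CAA (Gln): third position 2-fold.
Codon 5 CGG (Arg): third position 4-fold.
Codon 6 TTG (Leu): third position 2-fold.
Codon 7 CGA (Arg): third position 4-fold.
Codon 8 GAC (Asp): third position 2-fold.
Codon 9 AAT (Asn): third position 2-fold.
Codon 10 GGA (Gly): third position 4-fold.
Four-fold degenerate third positions: 4.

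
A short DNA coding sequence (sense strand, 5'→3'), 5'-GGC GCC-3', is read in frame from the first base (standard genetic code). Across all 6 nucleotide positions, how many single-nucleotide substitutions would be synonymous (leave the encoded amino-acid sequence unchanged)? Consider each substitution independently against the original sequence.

Codon 1 (GGC, Gly): 3 synonymous substitutions.
Codon 2 (GCC, Ala): 3 synonymous substitutions.
Total: 3 + 3 = 6.

6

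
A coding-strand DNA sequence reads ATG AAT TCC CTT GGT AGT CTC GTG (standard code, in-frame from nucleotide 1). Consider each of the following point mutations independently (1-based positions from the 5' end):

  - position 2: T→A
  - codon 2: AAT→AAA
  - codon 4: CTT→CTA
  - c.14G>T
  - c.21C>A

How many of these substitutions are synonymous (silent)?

2

Codon 1: ATG (Met) → AAG (Lys) — missense.
Codon 2: AAT (Asn) → AAA (Lys) — missense.
Codon 4: CTT (Leu) → CTA (Leu) — synonymous.
Codon 5: GGT (Gly) → GTT (Val) — missense.
Codon 7: CTC (Leu) → CTA (Leu) — synonymous.
Synonymous: 2 of 5.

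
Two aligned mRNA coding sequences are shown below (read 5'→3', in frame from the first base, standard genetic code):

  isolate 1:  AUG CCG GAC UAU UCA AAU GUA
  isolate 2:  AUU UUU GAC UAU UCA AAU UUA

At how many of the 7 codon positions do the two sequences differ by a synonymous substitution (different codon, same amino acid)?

0

Codon 1: AUG Met / AUU Ile — nonsynonymous.
Codon 2: CCG Pro / UUU Phe — nonsynonymous.
Codon 3: GAC Asp / GAC Asp — identical.
Codon 4: UAU Tyr / UAU Tyr — identical.
Codon 5: UCA Ser / UCA Ser — identical.
Codon 6: AAU Asn / AAU Asn — identical.
Codon 7: GUA Val / UUA Leu — nonsynonymous.
Synonymous differences: 0.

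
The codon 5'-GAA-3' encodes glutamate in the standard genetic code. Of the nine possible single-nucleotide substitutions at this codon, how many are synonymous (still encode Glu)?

1

Position 1: none → 0 synonymous.
Position 2: none → 0 synonymous.
Position 3: GAG → 1 synonymous.
Total: 0 + 0 + 1 = 1.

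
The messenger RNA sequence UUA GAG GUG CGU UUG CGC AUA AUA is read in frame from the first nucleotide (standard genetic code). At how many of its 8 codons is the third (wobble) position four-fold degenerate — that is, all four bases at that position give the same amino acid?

Codon 1 UUA (Leu): third position 2-fold.
Codon 2 GAG (Glu): third position 2-fold.
Codon 3 GUG (Val): third position 4-fold.
Codon 4 CGU (Arg): third position 4-fold.
Codon 5 UUG (Leu): third position 2-fold.
Codon 6 CGC (Arg): third position 4-fold.
Codon 7 AUA (Ile): third position 3-fold.
Codon 8 AUA (Ile): third position 3-fold.
Four-fold degenerate third positions: 3.

3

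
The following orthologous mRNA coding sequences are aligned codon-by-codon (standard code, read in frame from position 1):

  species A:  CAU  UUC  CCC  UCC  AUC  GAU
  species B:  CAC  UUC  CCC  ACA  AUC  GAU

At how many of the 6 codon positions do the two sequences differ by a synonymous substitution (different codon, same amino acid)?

Codon 1: CAU His / CAC His — synonymous.
Codon 2: UUC Phe / UUC Phe — identical.
Codon 3: CCC Pro / CCC Pro — identical.
Codon 4: UCC Ser / ACA Thr — nonsynonymous.
Codon 5: AUC Ile / AUC Ile — identical.
Codon 6: GAU Asp / GAU Asp — identical.
Synonymous differences: 1.

1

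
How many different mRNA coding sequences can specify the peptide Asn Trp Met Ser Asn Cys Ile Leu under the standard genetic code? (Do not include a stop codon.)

Asn: 2 codons.
Trp: 1 codon.
Met: 1 codon.
Ser: 6 codons.
Asn: 2 codons.
Cys: 2 codons.
Ile: 3 codons.
Leu: 6 codons.
2 × 1 × 1 × 6 × 2 × 2 × 3 × 6 = 864.

864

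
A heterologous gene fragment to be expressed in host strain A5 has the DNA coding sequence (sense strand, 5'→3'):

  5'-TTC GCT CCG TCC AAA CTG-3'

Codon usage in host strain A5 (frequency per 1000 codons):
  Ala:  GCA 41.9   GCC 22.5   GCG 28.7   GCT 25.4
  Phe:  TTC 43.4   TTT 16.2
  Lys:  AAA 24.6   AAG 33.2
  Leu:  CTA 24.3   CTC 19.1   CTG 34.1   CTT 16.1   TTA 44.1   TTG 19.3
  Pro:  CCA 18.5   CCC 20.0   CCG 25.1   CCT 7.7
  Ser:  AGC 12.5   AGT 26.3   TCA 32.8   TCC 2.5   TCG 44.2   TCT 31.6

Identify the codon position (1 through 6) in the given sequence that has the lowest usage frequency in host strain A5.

Codon 1 TTC (Phe): 43.4 per 1000.
Codon 2 GCT (Ala): 25.4 per 1000.
Codon 3 CCG (Pro): 25.1 per 1000.
Codon 4 TCC (Ser): 2.5 per 1000.
Codon 5 AAA (Lys): 24.6 per 1000.
Codon 6 CTG (Leu): 34.1 per 1000.
Lowest frequency is 2.5 at codon 4.

4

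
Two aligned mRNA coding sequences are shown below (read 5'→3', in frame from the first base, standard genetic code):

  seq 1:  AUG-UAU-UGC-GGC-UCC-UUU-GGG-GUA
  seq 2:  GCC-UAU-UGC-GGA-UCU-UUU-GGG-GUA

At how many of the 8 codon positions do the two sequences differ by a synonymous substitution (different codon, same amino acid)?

Codon 1: AUG Met / GCC Ala — nonsynonymous.
Codon 2: UAU Tyr / UAU Tyr — identical.
Codon 3: UGC Cys / UGC Cys — identical.
Codon 4: GGC Gly / GGA Gly — synonymous.
Codon 5: UCC Ser / UCU Ser — synonymous.
Codon 6: UUU Phe / UUU Phe — identical.
Codon 7: GGG Gly / GGG Gly — identical.
Codon 8: GUA Val / GUA Val — identical.
Synonymous differences: 2.

2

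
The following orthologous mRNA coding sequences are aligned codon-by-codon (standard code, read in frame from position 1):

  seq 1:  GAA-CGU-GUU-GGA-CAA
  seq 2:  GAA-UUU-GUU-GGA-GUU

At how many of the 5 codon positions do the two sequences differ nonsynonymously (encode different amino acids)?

2

Codon 1: GAA Glu / GAA Glu — identical.
Codon 2: CGU Arg / UUU Phe — nonsynonymous.
Codon 3: GUU Val / GUU Val — identical.
Codon 4: GGA Gly / GGA Gly — identical.
Codon 5: CAA Gln / GUU Val — nonsynonymous.
Nonsynonymous differences: 2.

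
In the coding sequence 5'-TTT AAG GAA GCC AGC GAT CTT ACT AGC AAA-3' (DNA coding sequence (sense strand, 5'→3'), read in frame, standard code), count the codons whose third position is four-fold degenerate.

Codon 1 TTT (Phe): third position 2-fold.
Codon 2 AAG (Lys): third position 2-fold.
Codon 3 GAA (Glu): third position 2-fold.
Codon 4 GCC (Ala): third position 4-fold.
Codon 5 AGC (Ser): third position 2-fold.
Codon 6 GAT (Asp): third position 2-fold.
Codon 7 CTT (Leu): third position 4-fold.
Codon 8 ACT (Thr): third position 4-fold.
Codon 9 AGC (Ser): third position 2-fold.
Codon 10 AAA (Lys): third position 2-fold.
Four-fold degenerate third positions: 3.

3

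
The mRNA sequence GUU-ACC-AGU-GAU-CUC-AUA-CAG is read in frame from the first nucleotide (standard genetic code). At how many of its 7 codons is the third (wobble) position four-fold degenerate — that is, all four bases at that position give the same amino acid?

3

Codon 1 GUU (Val): third position 4-fold.
Codon 2 ACC (Thr): third position 4-fold.
Codon 3 AGU (Ser): third position 2-fold.
Codon 4 GAU (Asp): third position 2-fold.
Codon 5 CUC (Leu): third position 4-fold.
Codon 6 AUA (Ile): third position 3-fold.
Codon 7 CAG (Gln): third position 2-fold.
Four-fold degenerate third positions: 3.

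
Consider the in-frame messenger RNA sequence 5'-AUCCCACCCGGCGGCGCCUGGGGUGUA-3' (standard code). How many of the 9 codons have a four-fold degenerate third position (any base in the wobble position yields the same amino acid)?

7

Codon 1 AUC (Ile): third position 3-fold.
Codon 2 CCA (Pro): third position 4-fold.
Codon 3 CCC (Pro): third position 4-fold.
Codon 4 GGC (Gly): third position 4-fold.
Codon 5 GGC (Gly): third position 4-fold.
Codon 6 GCC (Ala): third position 4-fold.
Codon 7 UGG (Trp): third position 1-fold.
Codon 8 GGU (Gly): third position 4-fold.
Codon 9 GUA (Val): third position 4-fold.
Four-fold degenerate third positions: 7.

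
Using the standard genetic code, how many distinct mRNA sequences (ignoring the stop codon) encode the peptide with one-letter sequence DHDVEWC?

128

Asp: 2 codons.
His: 2 codons.
Asp: 2 codons.
Val: 4 codons.
Glu: 2 codons.
Trp: 1 codon.
Cys: 2 codons.
2 × 2 × 2 × 4 × 2 × 1 × 2 = 128.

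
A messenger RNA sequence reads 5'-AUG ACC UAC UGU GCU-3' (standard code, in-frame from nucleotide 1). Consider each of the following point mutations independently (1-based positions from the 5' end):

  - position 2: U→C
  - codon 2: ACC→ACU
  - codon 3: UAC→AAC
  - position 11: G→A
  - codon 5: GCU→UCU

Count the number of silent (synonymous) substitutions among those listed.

1

Codon 1: AUG (Met) → ACG (Thr) — missense.
Codon 2: ACC (Thr) → ACU (Thr) — synonymous.
Codon 3: UAC (Tyr) → AAC (Asn) — missense.
Codon 4: UGU (Cys) → UAU (Tyr) — missense.
Codon 5: GCU (Ala) → UCU (Ser) — missense.
Synonymous: 1 of 5.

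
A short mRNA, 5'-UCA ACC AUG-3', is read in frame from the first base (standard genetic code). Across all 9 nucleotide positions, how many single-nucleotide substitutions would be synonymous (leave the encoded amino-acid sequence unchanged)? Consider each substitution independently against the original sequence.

Codon 1 (UCA, Ser): 3 synonymous substitutions.
Codon 2 (ACC, Thr): 3 synonymous substitutions.
Codon 3 (AUG, Met): 0 synonymous substitutions.
Total: 3 + 3 + 0 = 6.

6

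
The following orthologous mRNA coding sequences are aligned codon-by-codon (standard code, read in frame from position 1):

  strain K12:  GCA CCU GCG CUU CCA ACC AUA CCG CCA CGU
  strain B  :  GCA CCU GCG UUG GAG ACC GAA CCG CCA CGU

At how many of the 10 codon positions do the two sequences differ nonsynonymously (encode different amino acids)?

2

Codon 1: GCA Ala / GCA Ala — identical.
Codon 2: CCU Pro / CCU Pro — identical.
Codon 3: GCG Ala / GCG Ala — identical.
Codon 4: CUU Leu / UUG Leu — synonymous.
Codon 5: CCA Pro / GAG Glu — nonsynonymous.
Codon 6: ACC Thr / ACC Thr — identical.
Codon 7: AUA Ile / GAA Glu — nonsynonymous.
Codon 8: CCG Pro / CCG Pro — identical.
Codon 9: CCA Pro / CCA Pro — identical.
Codon 10: CGU Arg / CGU Arg — identical.
Nonsynonymous differences: 2.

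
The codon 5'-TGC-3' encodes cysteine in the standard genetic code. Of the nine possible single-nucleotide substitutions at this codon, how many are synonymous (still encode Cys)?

Position 1: none → 0 synonymous.
Position 2: none → 0 synonymous.
Position 3: TGT → 1 synonymous.
Total: 0 + 0 + 1 = 1.

1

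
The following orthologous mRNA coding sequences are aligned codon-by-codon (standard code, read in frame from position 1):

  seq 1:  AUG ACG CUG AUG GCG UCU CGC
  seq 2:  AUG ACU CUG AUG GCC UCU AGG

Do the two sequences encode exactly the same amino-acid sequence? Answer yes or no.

Codon 1: AUG Met / AUG Met — identical.
Codon 2: ACG Thr / ACU Thr — synonymous.
Codon 3: CUG Leu / CUG Leu — identical.
Codon 4: AUG Met / AUG Met — identical.
Codon 5: GCG Ala / GCC Ala — synonymous.
Codon 6: UCU Ser / UCU Ser — identical.
Codon 7: CGC Arg / AGG Arg — synonymous.
Nonsynonymous differences: 0 → same protein.

yes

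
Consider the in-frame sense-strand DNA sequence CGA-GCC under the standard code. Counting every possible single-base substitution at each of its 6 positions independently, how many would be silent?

Codon 1 (CGA, Arg): 4 synonymous substitutions.
Codon 2 (GCC, Ala): 3 synonymous substitutions.
Total: 4 + 3 = 7.

7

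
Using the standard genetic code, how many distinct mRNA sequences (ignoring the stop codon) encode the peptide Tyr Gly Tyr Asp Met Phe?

64

Tyr: 2 codons.
Gly: 4 codons.
Tyr: 2 codons.
Asp: 2 codons.
Met: 1 codon.
Phe: 2 codons.
2 × 4 × 2 × 2 × 1 × 2 = 64.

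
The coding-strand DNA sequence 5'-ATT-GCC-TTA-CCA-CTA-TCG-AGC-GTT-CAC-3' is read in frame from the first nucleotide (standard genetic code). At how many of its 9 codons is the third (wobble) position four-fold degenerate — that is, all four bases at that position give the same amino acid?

5

Codon 1 ATT (Ile): third position 3-fold.
Codon 2 GCC (Ala): third position 4-fold.
Codon 3 TTA (Leu): third position 2-fold.
Codon 4 CCA (Pro): third position 4-fold.
Codon 5 CTA (Leu): third position 4-fold.
Codon 6 TCG (Ser): third position 4-fold.
Codon 7 AGC (Ser): third position 2-fold.
Codon 8 GTT (Val): third position 4-fold.
Codon 9 CAC (His): third position 2-fold.
Four-fold degenerate third positions: 5.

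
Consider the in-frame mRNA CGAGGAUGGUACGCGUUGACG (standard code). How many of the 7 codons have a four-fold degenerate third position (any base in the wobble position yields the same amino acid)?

4

Codon 1 CGA (Arg): third position 4-fold.
Codon 2 GGA (Gly): third position 4-fold.
Codon 3 UGG (Trp): third position 1-fold.
Codon 4 UAC (Tyr): third position 2-fold.
Codon 5 GCG (Ala): third position 4-fold.
Codon 6 UUG (Leu): third position 2-fold.
Codon 7 ACG (Thr): third position 4-fold.
Four-fold degenerate third positions: 4.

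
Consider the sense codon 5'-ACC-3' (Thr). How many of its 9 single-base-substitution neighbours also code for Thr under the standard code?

3

Position 1: none → 0 synonymous.
Position 2: none → 0 synonymous.
Position 3: ACU, ACA, ACG → 3 synonymous.
Total: 0 + 0 + 3 = 3.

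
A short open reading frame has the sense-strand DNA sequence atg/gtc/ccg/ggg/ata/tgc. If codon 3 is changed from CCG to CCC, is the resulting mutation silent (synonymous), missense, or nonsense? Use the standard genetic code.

Position 9 falls in codon 3: CCG → Pro.
After the substitution the codon is CCC → Pro.
Both encode Pro, so the change is synonymous.

silent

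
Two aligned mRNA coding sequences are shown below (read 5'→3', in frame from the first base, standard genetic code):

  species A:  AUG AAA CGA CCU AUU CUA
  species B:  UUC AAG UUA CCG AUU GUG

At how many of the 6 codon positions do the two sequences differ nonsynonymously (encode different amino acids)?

3

Codon 1: AUG Met / UUC Phe — nonsynonymous.
Codon 2: AAA Lys / AAG Lys — synonymous.
Codon 3: CGA Arg / UUA Leu — nonsynonymous.
Codon 4: CCU Pro / CCG Pro — synonymous.
Codon 5: AUU Ile / AUU Ile — identical.
Codon 6: CUA Leu / GUG Val — nonsynonymous.
Nonsynonymous differences: 3.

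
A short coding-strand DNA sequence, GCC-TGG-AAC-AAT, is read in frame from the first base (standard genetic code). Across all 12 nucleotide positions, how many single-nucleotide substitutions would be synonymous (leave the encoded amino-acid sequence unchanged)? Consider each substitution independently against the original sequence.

Codon 1 (GCC, Ala): 3 synonymous substitutions.
Codon 2 (TGG, Trp): 0 synonymous substitutions.
Codon 3 (AAC, Asn): 1 synonymous substitution.
Codon 4 (AAT, Asn): 1 synonymous substitution.
Total: 3 + 0 + 1 + 1 = 5.

5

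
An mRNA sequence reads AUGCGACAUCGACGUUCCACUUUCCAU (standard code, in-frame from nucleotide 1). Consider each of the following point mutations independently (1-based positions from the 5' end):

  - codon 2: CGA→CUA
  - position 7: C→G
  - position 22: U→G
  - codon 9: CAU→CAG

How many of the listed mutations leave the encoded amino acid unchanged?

Codon 2: CGA (Arg) → CUA (Leu) — missense.
Codon 3: CAU (His) → GAU (Asp) — missense.
Codon 8: UUC (Phe) → GUC (Val) — missense.
Codon 9: CAU (His) → CAG (Gln) — missense.
Synonymous: 0 of 4.

0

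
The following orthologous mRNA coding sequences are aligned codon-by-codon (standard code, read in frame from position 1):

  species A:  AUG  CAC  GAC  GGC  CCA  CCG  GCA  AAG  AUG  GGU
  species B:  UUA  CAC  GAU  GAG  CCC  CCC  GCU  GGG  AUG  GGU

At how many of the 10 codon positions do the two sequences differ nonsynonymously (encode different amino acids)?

3

Codon 1: AUG Met / UUA Leu — nonsynonymous.
Codon 2: CAC His / CAC His — identical.
Codon 3: GAC Asp / GAU Asp — synonymous.
Codon 4: GGC Gly / GAG Glu — nonsynonymous.
Codon 5: CCA Pro / CCC Pro — synonymous.
Codon 6: CCG Pro / CCC Pro — synonymous.
Codon 7: GCA Ala / GCU Ala — synonymous.
Codon 8: AAG Lys / GGG Gly — nonsynonymous.
Codon 9: AUG Met / AUG Met — identical.
Codon 10: GGU Gly / GGU Gly — identical.
Nonsynonymous differences: 3.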